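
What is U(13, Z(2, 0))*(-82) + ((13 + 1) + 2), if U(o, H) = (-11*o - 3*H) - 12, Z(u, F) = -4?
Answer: 11742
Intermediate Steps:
U(o, H) = -12 - 11*o - 3*H
U(13, Z(2, 0))*(-82) + ((13 + 1) + 2) = (-12 - 11*13 - 3*(-4))*(-82) + ((13 + 1) + 2) = (-12 - 143 + 12)*(-82) + (14 + 2) = -143*(-82) + 16 = 11726 + 16 = 11742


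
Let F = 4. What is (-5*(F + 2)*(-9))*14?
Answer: 3780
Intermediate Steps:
(-5*(F + 2)*(-9))*14 = (-5*(4 + 2)*(-9))*14 = (-5*6*(-9))*14 = -30*(-9)*14 = 270*14 = 3780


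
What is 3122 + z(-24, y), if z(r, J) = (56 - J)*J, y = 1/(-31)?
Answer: 2998505/961 ≈ 3120.2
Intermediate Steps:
y = -1/31 ≈ -0.032258
z(r, J) = J*(56 - J)
3122 + z(-24, y) = 3122 - (56 - 1*(-1/31))/31 = 3122 - (56 + 1/31)/31 = 3122 - 1/31*1737/31 = 3122 - 1737/961 = 2998505/961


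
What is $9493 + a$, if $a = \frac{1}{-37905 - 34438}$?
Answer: $\frac{686752098}{72343} \approx 9493.0$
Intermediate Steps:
$a = - \frac{1}{72343}$ ($a = \frac{1}{-72343} = - \frac{1}{72343} \approx -1.3823 \cdot 10^{-5}$)
$9493 + a = 9493 - \frac{1}{72343} = \frac{686752098}{72343}$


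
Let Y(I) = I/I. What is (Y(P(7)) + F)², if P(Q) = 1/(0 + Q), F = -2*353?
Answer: 497025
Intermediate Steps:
F = -706
P(Q) = 1/Q
Y(I) = 1
(Y(P(7)) + F)² = (1 - 706)² = (-705)² = 497025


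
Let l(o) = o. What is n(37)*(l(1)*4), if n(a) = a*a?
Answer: 5476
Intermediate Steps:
n(a) = a²
n(37)*(l(1)*4) = 37²*(1*4) = 1369*4 = 5476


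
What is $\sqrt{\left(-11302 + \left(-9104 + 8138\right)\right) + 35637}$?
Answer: $\sqrt{23369} \approx 152.87$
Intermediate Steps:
$\sqrt{\left(-11302 + \left(-9104 + 8138\right)\right) + 35637} = \sqrt{\left(-11302 - 966\right) + 35637} = \sqrt{-12268 + 35637} = \sqrt{23369}$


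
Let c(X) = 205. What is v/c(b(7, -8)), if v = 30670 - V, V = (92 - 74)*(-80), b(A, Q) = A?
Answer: 6422/41 ≈ 156.63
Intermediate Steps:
V = -1440 (V = 18*(-80) = -1440)
v = 32110 (v = 30670 - 1*(-1440) = 30670 + 1440 = 32110)
v/c(b(7, -8)) = 32110/205 = 32110*(1/205) = 6422/41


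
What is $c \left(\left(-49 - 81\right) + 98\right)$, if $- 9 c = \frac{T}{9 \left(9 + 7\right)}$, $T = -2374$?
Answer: $- \frac{4748}{81} \approx -58.617$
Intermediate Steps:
$c = \frac{1187}{648}$ ($c = - \frac{\left(-2374\right) \frac{1}{9 \left(9 + 7\right)}}{9} = - \frac{\left(-2374\right) \frac{1}{9 \cdot 16}}{9} = - \frac{\left(-2374\right) \frac{1}{144}}{9} = \left(- \frac{1}{9}\right) \left(- \frac{1187}{72}\right) = \frac{1187}{648} \approx 1.8318$)
$c \left(\left(-49 - 81\right) + 98\right) = \frac{1187 \left(\left(-49 - 81\right) + 98\right)}{648} = \frac{1187 \left(-130 + 98\right)}{648} = \frac{1187}{648} \left(-32\right) = - \frac{4748}{81}$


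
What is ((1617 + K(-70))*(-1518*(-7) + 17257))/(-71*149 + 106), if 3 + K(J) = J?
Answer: -43051352/10473 ≈ -4110.7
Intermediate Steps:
K(J) = -3 + J
((1617 + K(-70))*(-1518*(-7) + 17257))/(-71*149 + 106) = ((1617 + (-3 - 70))*(-1518*(-7) + 17257))/(-71*149 + 106) = ((1617 - 73)*(10626 + 17257))/(-10579 + 106) = (1544*27883)/(-10473) = 43051352*(-1/10473) = -43051352/10473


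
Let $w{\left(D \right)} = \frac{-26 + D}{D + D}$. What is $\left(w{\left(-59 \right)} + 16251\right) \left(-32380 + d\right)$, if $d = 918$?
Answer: $- \frac{30167385893}{59} \approx -5.1131 \cdot 10^{8}$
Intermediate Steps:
$w{\left(D \right)} = \frac{-26 + D}{2 D}$
$\left(w{\left(-59 \right)} + 16251\right) \left(-32380 + d\right) = \left(\frac{-26 - 59}{2 \left(-59\right)} + 16251\right) \left(-32380 + 918\right) = \left(\frac{1}{2} \left(- \frac{1}{59}\right) \left(-85\right) + 16251\right) \left(-31462\right) = \left(\frac{85}{118} + 16251\right) \left(-31462\right) = \frac{1917703}{118} \left(-31462\right) = - \frac{30167385893}{59}$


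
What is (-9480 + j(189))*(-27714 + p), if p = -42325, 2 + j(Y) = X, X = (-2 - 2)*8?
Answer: 666351046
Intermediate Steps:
X = -32 (X = -4*8 = -32)
j(Y) = -34 (j(Y) = -2 - 32 = -34)
(-9480 + j(189))*(-27714 + p) = (-9480 - 34)*(-27714 - 42325) = -9514*(-70039) = 666351046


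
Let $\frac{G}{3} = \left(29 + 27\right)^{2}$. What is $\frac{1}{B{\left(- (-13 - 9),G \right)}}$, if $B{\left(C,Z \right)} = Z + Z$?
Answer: $\frac{1}{18816} \approx 5.3146 \cdot 10^{-5}$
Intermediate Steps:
$G = 9408$ ($G = 3 \left(29 + 27\right)^{2} = 3 \cdot 56^{2} = 3 \cdot 3136 = 9408$)
$B{\left(C,Z \right)} = 2 Z$
$\frac{1}{B{\left(- (-13 - 9),G \right)}} = \frac{1}{2 \cdot 9408} = \frac{1}{18816}$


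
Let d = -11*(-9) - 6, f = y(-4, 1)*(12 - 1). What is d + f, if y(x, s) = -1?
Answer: 82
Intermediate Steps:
f = -11 (f = -(12 - 1) = -1*11 = -11)
d = 93 (d = 99 - 6 = 93)
d + f = 93 - 11 = 82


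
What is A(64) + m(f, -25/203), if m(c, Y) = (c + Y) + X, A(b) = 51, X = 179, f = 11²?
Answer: 71228/203 ≈ 350.88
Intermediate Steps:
f = 121
m(c, Y) = 179 + Y + c (m(c, Y) = (c + Y) + 179 = (Y + c) + 179 = 179 + Y + c)
A(64) + m(f, -25/203) = 51 + (179 - 25/203 + 121) = 51 + 60875/203 = 71228/203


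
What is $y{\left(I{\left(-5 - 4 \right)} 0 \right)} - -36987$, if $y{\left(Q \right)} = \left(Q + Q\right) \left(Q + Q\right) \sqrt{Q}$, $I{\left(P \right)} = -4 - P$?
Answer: $36987$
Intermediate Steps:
$y{\left(Q \right)} = 4 Q^{\frac{5}{2}}$ ($y{\left(Q \right)} = 2 Q 2 Q \sqrt{Q} = 4 Q^{2} \sqrt{Q} = 4 Q^{\frac{5}{2}}$)
$y{\left(I{\left(-5 - 4 \right)} 0 \right)} - -36987 = 4 \left(\left(-4 - \left(-5 - 4\right)\right) 0\right)^{\frac{5}{2}} - -36987 = 4 \left(\left(-4 - \left(-5 - 4\right)\right) 0\right)^{\frac{5}{2}} + 36987 = 4 \left(\left(-4 - -9\right) 0\right)^{\frac{5}{2}} + 36987 = 4 \left(\left(-4 + 9\right) 0\right)^{\frac{5}{2}} + 36987 = 4 \left(5 \cdot 0\right)^{\frac{5}{2}} + 36987 = 4 \cdot 0^{\frac{5}{2}} + 36987 = 4 \cdot 0 + 36987 = 0 + 36987 = 36987$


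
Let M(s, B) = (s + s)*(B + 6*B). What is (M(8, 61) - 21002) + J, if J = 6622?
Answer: -7548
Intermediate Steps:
M(s, B) = 14*B*s (M(s, B) = (2*s)*(7*B) = 14*B*s)
(M(8, 61) - 21002) + J = (14*61*8 - 21002) + 6622 = (6832 - 21002) + 6622 = -14170 + 6622 = -7548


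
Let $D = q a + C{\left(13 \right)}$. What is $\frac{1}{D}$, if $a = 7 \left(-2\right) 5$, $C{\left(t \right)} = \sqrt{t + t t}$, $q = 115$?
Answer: $- \frac{575}{4628737} - \frac{\sqrt{182}}{64802318} \approx -0.00012443$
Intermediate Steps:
$C{\left(t \right)} = \sqrt{t + t^{2}}$
$a = -70$ ($a = \left(-14\right) 5 = -70$)
$D = -8050 + \sqrt{182}$ ($D = 115 \left(-70\right) + \sqrt{13 \left(1 + 13\right)} = -8050 + \sqrt{13 \cdot 14} = -8050 + \sqrt{182} \approx -8036.5$)
$\frac{1}{D} = \frac{1}{-8050 + \sqrt{182}}$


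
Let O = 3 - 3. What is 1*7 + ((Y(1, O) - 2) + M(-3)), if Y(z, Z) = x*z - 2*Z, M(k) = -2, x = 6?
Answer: 9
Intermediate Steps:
O = 0
Y(z, Z) = -2*Z + 6*z (Y(z, Z) = 6*z - 2*Z = -2*Z + 6*z)
1*7 + ((Y(1, O) - 2) + M(-3)) = 1*7 + (((-2*0 + 6*1) - 2) - 2) = 7 + (((0 + 6) - 2) - 2) = 7 + ((6 - 2) - 2) = 7 + (4 - 2) = 7 + 2 = 9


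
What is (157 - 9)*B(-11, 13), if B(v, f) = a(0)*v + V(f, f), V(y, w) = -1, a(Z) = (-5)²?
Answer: -40848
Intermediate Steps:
a(Z) = 25
B(v, f) = -1 + 25*v (B(v, f) = 25*v - 1 = -1 + 25*v)
(157 - 9)*B(-11, 13) = (157 - 9)*(-1 + 25*(-11)) = 148*(-1 - 275) = 148*(-276) = -40848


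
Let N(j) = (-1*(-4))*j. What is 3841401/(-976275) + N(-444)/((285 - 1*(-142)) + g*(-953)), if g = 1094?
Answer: -9880497271/2512172525 ≈ -3.9330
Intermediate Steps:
N(j) = 4*j
3841401/(-976275) + N(-444)/((285 - 1*(-142)) + g*(-953)) = 3841401/(-976275) + (4*(-444))/((285 - 1*(-142)) + 1094*(-953)) = 3841401*(-1/976275) - 1776/((285 + 142) - 1042582) = -1280467/325425 - 1776/(427 - 1042582) = -1280467/325425 - 1776/(-1042155) = -1280467/325425 - 1776*(-1/1042155) = -1280467/325425 + 592/347385 = -9880497271/2512172525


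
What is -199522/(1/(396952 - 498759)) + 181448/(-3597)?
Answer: 73064912124190/3597 ≈ 2.0313e+10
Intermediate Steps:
-199522/(1/(396952 - 498759)) + 181448/(-3597) = -199522/(1/(-101807)) + 181448*(-1/3597) = -199522/(-1/101807) - 181448/3597 = -199522*(-101807) - 181448/3597 = 20312736254 - 181448/3597 = 73064912124190/3597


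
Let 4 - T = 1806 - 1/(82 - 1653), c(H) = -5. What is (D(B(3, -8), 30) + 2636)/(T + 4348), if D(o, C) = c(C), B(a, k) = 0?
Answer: 1377767/1333255 ≈ 1.0334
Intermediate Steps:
D(o, C) = -5
T = -2830943/1571 (T = 4 - (1806 - 1/(82 - 1653)) = 4 - (1806 - 1/(-1571)) = 4 - (1806 - 1*(-1/1571)) = 4 - (1806 + 1/1571) = 4 - 1*2837227/1571 = 4 - 2837227/1571 = -2830943/1571 ≈ -1802.0)
(D(B(3, -8), 30) + 2636)/(T + 4348) = (-5 + 2636)/(-2830943/1571 + 4348) = 2631/(3999765/1571) = 2631*(1571/3999765) = 1377767/1333255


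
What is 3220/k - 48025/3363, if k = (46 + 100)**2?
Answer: -253218010/17921427 ≈ -14.129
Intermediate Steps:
k = 21316 (k = 146**2 = 21316)
3220/k - 48025/3363 = 3220/21316 - 48025/3363 = 3220*(1/21316) - 48025*1/3363 = 805/5329 - 48025/3363 = -253218010/17921427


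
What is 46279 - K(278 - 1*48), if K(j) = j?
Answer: 46049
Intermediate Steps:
46279 - K(278 - 1*48) = 46279 - (278 - 1*48) = 46279 - (278 - 48) = 46279 - 1*230 = 46279 - 230 = 46049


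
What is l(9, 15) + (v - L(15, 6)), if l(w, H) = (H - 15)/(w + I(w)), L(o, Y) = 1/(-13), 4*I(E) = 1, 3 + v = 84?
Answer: 1054/13 ≈ 81.077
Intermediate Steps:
v = 81 (v = -3 + 84 = 81)
I(E) = ¼ (I(E) = (¼)*1 = ¼)
L(o, Y) = -1/13
l(w, H) = (-15 + H)/(¼ + w) (l(w, H) = (H - 15)/(w + ¼) = (-15 + H)/(¼ + w))
l(9, 15) + (v - L(15, 6)) = 4*(-15 + 15)/(1 + 4*9) + (81 - 1*(-1/13)) = 4*0/(1 + 36) + (81 + 1/13) = 4*0/37 + 1054/13 = 4*(1/37)*0 + 1054/13 = 0 + 1054/13 = 1054/13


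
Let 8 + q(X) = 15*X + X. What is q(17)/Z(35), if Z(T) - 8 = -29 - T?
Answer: -33/7 ≈ -4.7143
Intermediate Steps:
q(X) = -8 + 16*X (q(X) = -8 + (15*X + X) = -8 + 16*X)
Z(T) = -21 - T (Z(T) = 8 + (-29 - T) = -21 - T)
q(17)/Z(35) = (-8 + 16*17)/(-21 - 1*35) = (-8 + 272)/(-21 - 35) = 264/(-56) = 264*(-1/56) = -33/7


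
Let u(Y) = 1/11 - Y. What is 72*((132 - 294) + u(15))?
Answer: -140112/11 ≈ -12737.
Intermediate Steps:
u(Y) = 1/11 - Y
72*((132 - 294) + u(15)) = 72*((132 - 294) + (1/11 - 1*15)) = 72*(-162 + (1/11 - 15)) = 72*(-162 - 164/11) = 72*(-1946/11) = -140112/11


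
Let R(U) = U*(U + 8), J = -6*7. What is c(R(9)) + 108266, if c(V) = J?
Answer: 108224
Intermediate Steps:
J = -42
R(U) = U*(8 + U)
c(V) = -42
c(R(9)) + 108266 = -42 + 108266 = 108224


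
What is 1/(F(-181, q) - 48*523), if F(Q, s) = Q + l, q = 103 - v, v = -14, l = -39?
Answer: -1/25324 ≈ -3.9488e-5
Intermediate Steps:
q = 117 (q = 103 - 1*(-14) = 103 + 14 = 117)
F(Q, s) = -39 + Q (F(Q, s) = Q - 39 = -39 + Q)
1/(F(-181, q) - 48*523) = 1/((-39 - 181) - 48*523) = 1/(-220 - 25104) = 1/(-25324) = -1/25324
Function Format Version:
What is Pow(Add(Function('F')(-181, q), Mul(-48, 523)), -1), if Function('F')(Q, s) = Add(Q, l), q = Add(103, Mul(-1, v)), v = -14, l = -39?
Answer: Rational(-1, 25324) ≈ -3.9488e-5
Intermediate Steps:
q = 117 (q = Add(103, Mul(-1, -14)) = Add(103, 14) = 117)
Function('F')(Q, s) = Add(-39, Q) (Function('F')(Q, s) = Add(Q, -39) = Add(-39, Q))
Pow(Add(Function('F')(-181, q), Mul(-48, 523)), -1) = Pow(Add(Add(-39, -181), Mul(-48, 523)), -1) = Pow(Add(-220, -25104), -1) = Pow(-25324, -1) = Rational(-1, 25324)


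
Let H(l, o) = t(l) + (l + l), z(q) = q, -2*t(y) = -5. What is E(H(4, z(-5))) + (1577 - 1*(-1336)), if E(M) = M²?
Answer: 12093/4 ≈ 3023.3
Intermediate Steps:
t(y) = 5/2 (t(y) = -½*(-5) = 5/2)
H(l, o) = 5/2 + 2*l (H(l, o) = 5/2 + (l + l) = 5/2 + 2*l)
E(H(4, z(-5))) + (1577 - 1*(-1336)) = (5/2 + 2*4)² + (1577 - 1*(-1336)) = (5/2 + 8)² + (1577 + 1336) = (21/2)² + 2913 = 441/4 + 2913 = 12093/4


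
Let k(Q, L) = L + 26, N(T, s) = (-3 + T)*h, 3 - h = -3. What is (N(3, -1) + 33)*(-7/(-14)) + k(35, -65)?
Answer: -45/2 ≈ -22.500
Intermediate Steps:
h = 6 (h = 3 - 1*(-3) = 3 + 3 = 6)
N(T, s) = -18 + 6*T (N(T, s) = (-3 + T)*6 = -18 + 6*T)
k(Q, L) = 26 + L
(N(3, -1) + 33)*(-7/(-14)) + k(35, -65) = ((-18 + 6*3) + 33)*(-7/(-14)) + (26 - 65) = ((-18 + 18) + 33)*(-7*(-1/14)) - 39 = (0 + 33)*(1/2) - 39 = 33*(1/2) - 39 = 33/2 - 39 = -45/2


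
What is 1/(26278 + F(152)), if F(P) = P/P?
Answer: 1/26279 ≈ 3.8053e-5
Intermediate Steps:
F(P) = 1
1/(26278 + F(152)) = 1/(26278 + 1) = 1/26279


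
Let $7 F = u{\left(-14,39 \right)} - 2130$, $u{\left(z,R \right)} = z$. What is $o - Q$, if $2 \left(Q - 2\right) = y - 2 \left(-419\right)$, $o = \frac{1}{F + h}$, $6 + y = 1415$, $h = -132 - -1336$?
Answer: $- \frac{7072635}{6284} \approx -1125.5$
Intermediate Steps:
$h = 1204$ ($h = -132 + 1336 = 1204$)
$y = 1409$ ($y = -6 + 1415 = 1409$)
$F = - \frac{2144}{7}$ ($F = \frac{-14 - 2130}{7} = \frac{1}{7} \left(-2144\right) = - \frac{2144}{7} \approx -306.29$)
$o = \frac{7}{6284}$ ($o = \frac{1}{- \frac{2144}{7} + 1204} = \frac{1}{\frac{6284}{7}} = \frac{7}{6284} \approx 0.0011139$)
$Q = \frac{2251}{2}$ ($Q = 2 + \frac{1409 - 2 \left(-419\right)}{2} = 2 + \frac{1409 - -838}{2} = 2 + \frac{1409 + 838}{2} = 2 + \frac{1}{2} \cdot 2247 = 2 + \frac{2247}{2} = \frac{2251}{2} \approx 1125.5$)
$o - Q = \frac{7}{6284} - \frac{2251}{2} = - \frac{7072635}{6284}$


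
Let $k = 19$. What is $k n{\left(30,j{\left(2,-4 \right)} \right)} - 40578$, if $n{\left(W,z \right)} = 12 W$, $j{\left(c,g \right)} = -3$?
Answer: $-33738$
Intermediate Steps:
$k n{\left(30,j{\left(2,-4 \right)} \right)} - 40578 = 19 \cdot 12 \cdot 30 - 40578 = 19 \cdot 360 - 40578 = 6840 - 40578 = -33738$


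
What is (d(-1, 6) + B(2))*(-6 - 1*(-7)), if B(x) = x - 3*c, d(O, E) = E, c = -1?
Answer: 11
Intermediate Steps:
B(x) = 3 + x (B(x) = x - 3*(-1) = x + 3 = 3 + x)
(d(-1, 6) + B(2))*(-6 - 1*(-7)) = (6 + (3 + 2))*(-6 - 1*(-7)) = (6 + 5)*(-6 + 7) = 11*1 = 11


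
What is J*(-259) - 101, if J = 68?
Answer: -17713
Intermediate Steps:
J*(-259) - 101 = 68*(-259) - 101 = -17612 - 101 = -17713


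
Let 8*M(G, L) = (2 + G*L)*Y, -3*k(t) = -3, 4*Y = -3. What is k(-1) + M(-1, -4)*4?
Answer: -5/4 ≈ -1.2500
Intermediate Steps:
Y = -¾ (Y = (¼)*(-3) = -¾ ≈ -0.75000)
k(t) = 1 (k(t) = -⅓*(-3) = 1)
M(G, L) = -3/16 - 3*G*L/32 (M(G, L) = ((2 + G*L)*(-¾))/8 = (-3/2 - 3*G*L/4)/8 = -3/16 - 3*G*L/32)
k(-1) + M(-1, -4)*4 = 1 + (-3/16 - 3/32*(-1)*(-4))*4 = 1 + (-3/16 - 3/8)*4 = 1 - 9/16*4 = 1 - 9/4 = -5/4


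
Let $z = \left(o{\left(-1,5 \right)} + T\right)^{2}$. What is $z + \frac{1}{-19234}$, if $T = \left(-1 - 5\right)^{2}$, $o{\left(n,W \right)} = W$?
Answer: $\frac{32332353}{19234} \approx 1681.0$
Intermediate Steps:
$T = 36$ ($T = \left(-6\right)^{2} = 36$)
$z = 1681$ ($z = \left(5 + 36\right)^{2} = 41^{2} = 1681$)
$z + \frac{1}{-19234} = 1681 + \frac{1}{-19234} = 1681 - \frac{1}{19234} = \frac{32332353}{19234}$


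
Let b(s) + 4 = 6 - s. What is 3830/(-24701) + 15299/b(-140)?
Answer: 377356739/3507542 ≈ 107.58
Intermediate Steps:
b(s) = 2 - s (b(s) = -4 + (6 - s) = 2 - s)
3830/(-24701) + 15299/b(-140) = 3830/(-24701) + 15299/(2 - 1*(-140)) = 3830*(-1/24701) + 15299/(2 + 140) = -3830/24701 + 15299/142 = 377356739/3507542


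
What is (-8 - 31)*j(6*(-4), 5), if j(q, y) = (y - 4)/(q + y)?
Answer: 39/19 ≈ 2.0526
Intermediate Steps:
j(q, y) = (-4 + y)/(q + y)
(-8 - 31)*j(6*(-4), 5) = (-8 - 31)*((-4 + 5)/(6*(-4) + 5)) = -39/(-24 + 5) = -39/(-19) = -(-39)/19 = -39*(-1/19) = 39/19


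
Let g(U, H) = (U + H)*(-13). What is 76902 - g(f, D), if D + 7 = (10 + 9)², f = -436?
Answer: 75836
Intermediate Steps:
D = 354 (D = -7 + (10 + 9)² = -7 + 19² = -7 + 361 = 354)
g(U, H) = -13*H - 13*U (g(U, H) = (H + U)*(-13) = -13*H - 13*U)
76902 - g(f, D) = 76902 - (-13*354 - 13*(-436)) = 76902 - (-4602 + 5668) = 76902 - 1*1066 = 76902 - 1066 = 75836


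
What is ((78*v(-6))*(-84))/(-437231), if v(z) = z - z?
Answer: 0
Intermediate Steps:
v(z) = 0
((78*v(-6))*(-84))/(-437231) = ((78*0)*(-84))/(-437231) = (0*(-84))*(-1/437231) = 0*(-1/437231) = 0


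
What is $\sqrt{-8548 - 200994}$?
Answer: $i \sqrt{209542} \approx 457.76 i$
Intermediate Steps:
$\sqrt{-8548 - 200994} = \sqrt{-209542} = i \sqrt{209542}$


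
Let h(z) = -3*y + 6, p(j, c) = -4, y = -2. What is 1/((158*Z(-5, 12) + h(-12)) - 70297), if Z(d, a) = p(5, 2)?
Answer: -1/70917 ≈ -1.4101e-5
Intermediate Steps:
Z(d, a) = -4
h(z) = 12 (h(z) = -3*(-2) + 6 = 6 + 6 = 12)
1/((158*Z(-5, 12) + h(-12)) - 70297) = 1/((158*(-4) + 12) - 70297) = 1/((-632 + 12) - 70297) = 1/(-620 - 70297) = 1/(-70917) = -1/70917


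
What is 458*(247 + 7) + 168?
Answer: 116500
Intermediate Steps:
458*(247 + 7) + 168 = 458*254 + 168 = 116332 + 168 = 116500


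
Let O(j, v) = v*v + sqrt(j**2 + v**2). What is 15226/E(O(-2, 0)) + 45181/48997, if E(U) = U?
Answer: 373059342/48997 ≈ 7613.9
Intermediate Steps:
O(j, v) = v**2 + sqrt(j**2 + v**2)
15226/E(O(-2, 0)) + 45181/48997 = 15226/(0**2 + sqrt((-2)**2 + 0**2)) + 45181/48997 = 15226/(0 + sqrt(4 + 0)) + 45181*(1/48997) = 15226/(0 + sqrt(4)) + 45181/48997 = 15226/(0 + 2) + 45181/48997 = 15226/2 + 45181/48997 = 15226*(1/2) + 45181/48997 = 7613 + 45181/48997 = 373059342/48997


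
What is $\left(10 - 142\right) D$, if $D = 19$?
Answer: $-2508$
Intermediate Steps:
$\left(10 - 142\right) D = \left(10 - 142\right) 19 = \left(-132\right) 19 = -2508$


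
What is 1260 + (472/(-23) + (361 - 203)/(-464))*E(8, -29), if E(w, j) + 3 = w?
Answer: 6166755/5336 ≈ 1155.7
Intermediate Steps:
E(w, j) = -3 + w
1260 + (472/(-23) + (361 - 203)/(-464))*E(8, -29) = 1260 + (472/(-23) + (361 - 203)/(-464))*(-3 + 8) = 1260 + (472*(-1/23) + 158*(-1/464))*5 = 1260 + (-472/23 - 79/232)*5 = 1260 - 111321/5336*5 = 1260 - 556605/5336 = 6166755/5336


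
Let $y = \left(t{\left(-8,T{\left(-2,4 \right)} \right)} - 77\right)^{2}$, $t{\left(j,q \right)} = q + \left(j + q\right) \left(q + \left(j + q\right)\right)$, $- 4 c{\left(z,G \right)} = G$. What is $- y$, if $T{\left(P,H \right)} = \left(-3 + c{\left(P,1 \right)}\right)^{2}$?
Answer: $- \frac{17631601}{16384} \approx -1076.1$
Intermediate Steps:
$c{\left(z,G \right)} = - \frac{G}{4}$
$T{\left(P,H \right)} = \frac{169}{16}$ ($T{\left(P,H \right)} = \left(-3 - \frac{1}{4}\right)^{2} = \left(- \frac{13}{4}\right)^{2} = \frac{169}{16}$)
$t{\left(j,q \right)} = q + \left(j + q\right) \left(j + 2 q\right)$
$y = \frac{17631601}{16384}$ ($y = \left(\left(\frac{169}{16} + \left(-8\right)^{2} + 2 \left(\frac{169}{16}\right)^{2} + 3 \left(-8\right) \frac{169}{16}\right) - 77\right)^{2} = \left(\left(\frac{169}{16} + 64 + 2 \cdot \frac{28561}{256} - \frac{507}{2}\right) - 77\right)^{2} = \left(\left(\frac{169}{16} + 64 + \frac{28561}{128} - \frac{507}{2}\right) - 77\right)^{2} = \left(\frac{5657}{128} - 77\right)^{2} = \left(- \frac{4199}{128}\right)^{2} = \frac{17631601}{16384} \approx 1076.1$)
$- y = \left(-1\right) \frac{17631601}{16384} = - \frac{17631601}{16384}$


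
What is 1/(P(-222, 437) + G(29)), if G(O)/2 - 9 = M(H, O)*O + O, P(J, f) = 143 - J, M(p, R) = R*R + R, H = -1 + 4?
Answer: 1/50901 ≈ 1.9646e-5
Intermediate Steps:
H = 3
M(p, R) = R + R² (M(p, R) = R² + R = R + R²)
G(O) = 18 + 2*O + 2*O²*(1 + O) (G(O) = 18 + 2*((O*(1 + O))*O + O) = 18 + 2*(O²*(1 + O) + O) = 18 + 2*(O + O²*(1 + O)) = 18 + (2*O + 2*O²*(1 + O)) = 18 + 2*O + 2*O²*(1 + O))
1/(P(-222, 437) + G(29)) = 1/((143 - 1*(-222)) + (18 + 2*29 + 2*29²*(1 + 29))) = 1/((143 + 222) + (18 + 58 + 2*841*30)) = 1/(365 + (18 + 58 + 50460)) = 1/(365 + 50536) = 1/50901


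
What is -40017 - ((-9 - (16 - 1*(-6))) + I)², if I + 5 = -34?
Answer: -44917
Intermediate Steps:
I = -39 (I = -5 - 34 = -39)
-40017 - ((-9 - (16 - 1*(-6))) + I)² = -40017 - ((-9 - (16 - 1*(-6))) - 39)² = -40017 - ((-9 - (16 + 6)) - 39)² = -40017 - ((-9 - 1*22) - 39)² = -40017 - ((-9 - 22) - 39)² = -40017 - (-31 - 39)² = -40017 - 1*(-70)² = -40017 - 1*4900 = -40017 - 4900 = -44917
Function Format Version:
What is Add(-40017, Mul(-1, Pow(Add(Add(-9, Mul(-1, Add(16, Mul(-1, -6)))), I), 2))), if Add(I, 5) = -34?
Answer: -44917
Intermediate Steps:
I = -39 (I = Add(-5, -34) = -39)
Add(-40017, Mul(-1, Pow(Add(Add(-9, Mul(-1, Add(16, Mul(-1, -6)))), I), 2))) = Add(-40017, Mul(-1, Pow(Add(Add(-9, Mul(-1, Add(16, Mul(-1, -6)))), -39), 2))) = Add(-40017, Mul(-1, Pow(Add(Add(-9, Mul(-1, Add(16, 6))), -39), 2))) = Add(-40017, Mul(-1, Pow(Add(Add(-9, Mul(-1, 22)), -39), 2))) = Add(-40017, Mul(-1, Pow(Add(Add(-9, -22), -39), 2))) = Add(-40017, Mul(-1, Pow(Add(-31, -39), 2))) = Add(-40017, Mul(-1, Pow(-70, 2))) = Add(-40017, Mul(-1, 4900)) = Add(-40017, -4900) = -44917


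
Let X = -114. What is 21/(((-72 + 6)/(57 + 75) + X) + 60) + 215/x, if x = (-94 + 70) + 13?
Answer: -23897/1199 ≈ -19.931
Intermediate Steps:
x = -11 (x = -24 + 13 = -11)
21/(((-72 + 6)/(57 + 75) + X) + 60) + 215/x = 21/(((-72 + 6)/(57 + 75) - 114) + 60) + 215/(-11) = 21/((-66/132 - 114) + 60) + 215*(-1/11) = 21/((-66*1/132 - 114) + 60) - 215/11 = 21/((-½ - 114) + 60) - 215/11 = 21/(-229/2 + 60) - 215/11 = 21/(-109/2) - 215/11 = 21*(-2/109) - 215/11 = -42/109 - 215/11 = -23897/1199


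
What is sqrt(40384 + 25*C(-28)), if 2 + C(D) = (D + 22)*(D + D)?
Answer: 59*sqrt(14) ≈ 220.76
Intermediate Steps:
C(D) = -2 + 2*D*(22 + D) (C(D) = -2 + (D + 22)*(D + D) = -2 + (22 + D)*(2*D) = -2 + 2*D*(22 + D))
sqrt(40384 + 25*C(-28)) = sqrt(40384 + 25*(-2 + 2*(-28)**2 + 44*(-28))) = sqrt(40384 + 25*(-2 + 2*784 - 1232)) = sqrt(40384 + 25*(-2 + 1568 - 1232)) = sqrt(40384 + 25*334) = sqrt(40384 + 8350) = sqrt(48734) = 59*sqrt(14)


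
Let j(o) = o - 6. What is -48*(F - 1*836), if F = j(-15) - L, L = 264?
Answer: 53808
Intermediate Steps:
j(o) = -6 + o
F = -285 (F = (-6 - 15) - 1*264 = -21 - 264 = -285)
-48*(F - 1*836) = -48*(-285 - 1*836) = -48*(-285 - 836) = -48*(-1121) = 53808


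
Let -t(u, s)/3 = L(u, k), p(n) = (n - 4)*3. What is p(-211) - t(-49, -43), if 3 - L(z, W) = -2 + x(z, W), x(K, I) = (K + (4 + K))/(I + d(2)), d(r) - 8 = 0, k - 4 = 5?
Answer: -10428/17 ≈ -613.41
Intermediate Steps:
k = 9 (k = 4 + 5 = 9)
d(r) = 8 (d(r) = 8 + 0 = 8)
p(n) = -12 + 3*n (p(n) = (-4 + n)*3 = -12 + 3*n)
x(K, I) = (4 + 2*K)/(8 + I) (x(K, I) = (K + (4 + K))/(I + 8) = (4 + 2*K)/(8 + I))
L(z, W) = 5 - 2*(2 + z)/(8 + W) (L(z, W) = 3 - (-2 + 2*(2 + z)/(8 + W)) = 3 + (2 - 2*(2 + z)/(8 + W)) = 5 - 2*(2 + z)/(8 + W))
t(u, s) = -243/17 + 6*u/17 (t(u, s) = -3*(36 - 2*u + 5*9)/(8 + 9) = -3*(36 - 2*u + 45)/17 = -3*(81 - 2*u)/17 = -3*(81/17 - 2*u/17) = -243/17 + 6*u/17)
p(-211) - t(-49, -43) = (-12 + 3*(-211)) - (-243/17 + (6/17)*(-49)) = (-12 - 633) - (-243/17 - 294/17) = -645 - 1*(-537/17) = -645 + 537/17 = -10428/17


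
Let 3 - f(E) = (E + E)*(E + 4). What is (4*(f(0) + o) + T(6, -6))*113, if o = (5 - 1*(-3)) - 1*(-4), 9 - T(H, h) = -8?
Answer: 8701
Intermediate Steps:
T(H, h) = 17 (T(H, h) = 9 - 1*(-8) = 9 + 8 = 17)
o = 12 (o = (5 + 3) + 4 = 8 + 4 = 12)
f(E) = 3 - 2*E*(4 + E) (f(E) = 3 - (E + E)*(E + 4) = 3 - 2*E*(4 + E))
(4*(f(0) + o) + T(6, -6))*113 = (4*((3 - 8*0 - 2*0²) + 12) + 17)*113 = (4*((3 + 0 - 2*0) + 12) + 17)*113 = (4*((3 + 0 + 0) + 12) + 17)*113 = (4*(3 + 12) + 17)*113 = (4*15 + 17)*113 = (60 + 17)*113 = 77*113 = 8701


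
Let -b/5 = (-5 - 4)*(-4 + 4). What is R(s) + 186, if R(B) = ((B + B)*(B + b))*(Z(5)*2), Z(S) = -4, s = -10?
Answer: -1414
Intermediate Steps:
b = 0 (b = -5*(-5 - 4)*(-4 + 4) = -(-45)*0 = -5*0 = 0)
R(B) = -16*B**2 (R(B) = ((B + B)*(B + 0))*(-4*2) = ((2*B)*B)*(-8) = (2*B**2)*(-8) = -16*B**2)
R(s) + 186 = -16*(-10)**2 + 186 = -16*100 + 186 = -1600 + 186 = -1414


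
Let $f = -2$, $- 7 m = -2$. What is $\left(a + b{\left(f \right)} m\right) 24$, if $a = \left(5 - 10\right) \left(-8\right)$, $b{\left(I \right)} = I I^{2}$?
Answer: $\frac{6336}{7} \approx 905.14$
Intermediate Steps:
$m = \frac{2}{7}$ ($m = \left(- \frac{1}{7}\right) \left(-2\right) = \frac{2}{7} \approx 0.28571$)
$b{\left(I \right)} = I^{3}$
$a = 40$ ($a = \left(-5\right) \left(-8\right) = 40$)
$\left(a + b{\left(f \right)} m\right) 24 = \left(40 + \left(-2\right)^{3} \cdot \frac{2}{7}\right) 24 = \left(40 - \frac{16}{7}\right) 24 = \frac{264}{7} \cdot 24 = \frac{6336}{7}$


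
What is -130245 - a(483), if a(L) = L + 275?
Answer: -131003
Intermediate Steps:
a(L) = 275 + L
-130245 - a(483) = -130245 - (275 + 483) = -130245 - 1*758 = -130245 - 758 = -131003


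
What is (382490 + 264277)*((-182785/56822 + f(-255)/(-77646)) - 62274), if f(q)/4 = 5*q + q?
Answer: -29618349369298041231/735333502 ≈ -4.0279e+10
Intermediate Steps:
f(q) = 24*q (f(q) = 4*(5*q + q) = 4*(6*q) = 24*q)
(382490 + 264277)*((-182785/56822 + f(-255)/(-77646)) - 62274) = (382490 + 264277)*((-182785/56822 + (24*(-255))/(-77646)) - 62274) = 646767*((-182785*1/56822 - 6120*(-1/77646)) - 62274) = 646767*((-182785/56822 + 1020/12941) - 62274) = 646767*(-2307462245/735333502 - 62274) = 646767*(-45794465965793/735333502) = -29618349369298041231/735333502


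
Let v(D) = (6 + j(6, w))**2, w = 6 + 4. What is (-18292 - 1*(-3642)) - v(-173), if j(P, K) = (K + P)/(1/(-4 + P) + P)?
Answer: -2487950/169 ≈ -14722.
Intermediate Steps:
w = 10
j(P, K) = (K + P)/(P + 1/(-4 + P))
v(D) = 12100/169 (v(D) = (6 + (6**2 - 4*10 - 4*6 + 10*6)/(1 + 6**2 - 4*6))**2 = (6 + (36 - 40 - 24 + 60)/(1 + 36 - 24))**2 = (6 + 32/13)**2 = (110/13)**2 = 12100/169)
(-18292 - 1*(-3642)) - v(-173) = (-18292 - 1*(-3642)) - 1*12100/169 = (-18292 + 3642) - 12100/169 = -14650 - 12100/169 = -2487950/169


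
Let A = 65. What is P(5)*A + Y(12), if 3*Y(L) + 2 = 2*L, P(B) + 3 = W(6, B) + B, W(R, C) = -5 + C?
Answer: 412/3 ≈ 137.33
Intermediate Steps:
P(B) = -8 + 2*B (P(B) = -3 + ((-5 + B) + B) = -3 + (-5 + 2*B) = -8 + 2*B)
Y(L) = -⅔ + 2*L/3 (Y(L) = -⅔ + (2*L)/3 = -⅔ + 2*L/3)
P(5)*A + Y(12) = (-8 + 2*5)*65 + (-⅔ + (⅔)*12) = (-8 + 10)*65 + (-⅔ + 8) = 2*65 + 22/3 = 130 + 22/3 = 412/3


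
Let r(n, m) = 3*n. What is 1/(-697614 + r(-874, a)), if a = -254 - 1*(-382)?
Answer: -1/700236 ≈ -1.4281e-6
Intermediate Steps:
a = 128 (a = -254 + 382 = 128)
1/(-697614 + r(-874, a)) = 1/(-697614 + 3*(-874)) = 1/(-697614 - 2622) = 1/(-700236) = -1/700236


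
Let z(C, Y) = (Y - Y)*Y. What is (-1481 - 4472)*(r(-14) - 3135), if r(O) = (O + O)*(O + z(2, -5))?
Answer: 16329079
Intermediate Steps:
z(C, Y) = 0 (z(C, Y) = 0*Y = 0)
r(O) = 2*O**2 (r(O) = (O + O)*(O + 0) = (2*O)*O = 2*O**2)
(-1481 - 4472)*(r(-14) - 3135) = (-1481 - 4472)*(2*(-14)**2 - 3135) = -5953*(2*196 - 3135) = -5953*(392 - 3135) = -5953*(-2743) = 16329079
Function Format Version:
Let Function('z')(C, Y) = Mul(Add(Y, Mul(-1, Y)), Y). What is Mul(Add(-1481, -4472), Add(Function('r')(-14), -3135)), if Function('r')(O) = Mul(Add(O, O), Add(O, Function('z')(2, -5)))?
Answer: 16329079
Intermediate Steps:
Function('z')(C, Y) = 0 (Function('z')(C, Y) = Mul(0, Y) = 0)
Function('r')(O) = Mul(2, Pow(O, 2)) (Function('r')(O) = Mul(Add(O, O), Add(O, 0)) = Mul(Mul(2, O), O) = Mul(2, Pow(O, 2)))
Mul(Add(-1481, -4472), Add(Function('r')(-14), -3135)) = Mul(Add(-1481, -4472), Add(Mul(2, Pow(-14, 2)), -3135)) = Mul(-5953, Add(Mul(2, 196), -3135)) = Mul(-5953, Add(392, -3135)) = Mul(-5953, -2743) = 16329079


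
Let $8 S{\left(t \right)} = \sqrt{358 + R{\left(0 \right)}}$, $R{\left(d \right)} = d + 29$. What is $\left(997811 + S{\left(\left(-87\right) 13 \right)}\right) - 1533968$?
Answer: $-536157 + \frac{3 \sqrt{43}}{8} \approx -5.3616 \cdot 10^{5}$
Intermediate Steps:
$R{\left(d \right)} = 29 + d$
$S{\left(t \right)} = \frac{3 \sqrt{43}}{8}$ ($S{\left(t \right)} = \frac{\sqrt{358 + \left(29 + 0\right)}}{8} = \frac{\sqrt{358 + 29}}{8} = \frac{\sqrt{387}}{8} = \frac{3 \sqrt{43}}{8}$)
$\left(997811 + S{\left(\left(-87\right) 13 \right)}\right) - 1533968 = \left(997811 + \frac{3 \sqrt{43}}{8}\right) - 1533968 = -536157 + \frac{3 \sqrt{43}}{8}$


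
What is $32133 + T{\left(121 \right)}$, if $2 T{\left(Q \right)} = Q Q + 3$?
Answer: $39455$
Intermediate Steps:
$T{\left(Q \right)} = \frac{3}{2} + \frac{Q^{2}}{2}$ ($T{\left(Q \right)} = \frac{Q Q + 3}{2} = \frac{Q^{2} + 3}{2} = \frac{3 + Q^{2}}{2} = \frac{3}{2} + \frac{Q^{2}}{2}$)
$32133 + T{\left(121 \right)} = 32133 + \left(\frac{3}{2} + \frac{121^{2}}{2}\right) = 32133 + \left(\frac{3}{2} + \frac{1}{2} \cdot 14641\right) = 32133 + \left(\frac{3}{2} + \frac{14641}{2}\right) = 32133 + 7322 = 39455$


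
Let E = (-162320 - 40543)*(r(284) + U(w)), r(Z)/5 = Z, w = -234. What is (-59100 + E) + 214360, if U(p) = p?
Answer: -240440258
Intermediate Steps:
r(Z) = 5*Z
E = -240595518 (E = (-162320 - 40543)*(5*284 - 234) = -202863*(1420 - 234) = -202863*1186 = -240595518)
(-59100 + E) + 214360 = (-59100 - 240595518) + 214360 = -240654618 + 214360 = -240440258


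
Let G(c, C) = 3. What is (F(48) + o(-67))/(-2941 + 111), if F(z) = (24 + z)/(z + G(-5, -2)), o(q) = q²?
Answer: -76337/48110 ≈ -1.5867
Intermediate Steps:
F(z) = (24 + z)/(3 + z) (F(z) = (24 + z)/(z + 3) = (24 + z)/(3 + z))
(F(48) + o(-67))/(-2941 + 111) = ((24 + 48)/(3 + 48) + (-67)²)/(-2941 + 111) = (72/51 + 4489)/(-2830) = ((1/51)*72 + 4489)*(-1/2830) = (24/17 + 4489)*(-1/2830) = (76337/17)*(-1/2830) = -76337/48110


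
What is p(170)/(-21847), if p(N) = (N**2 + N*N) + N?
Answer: -57970/21847 ≈ -2.6535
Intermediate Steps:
p(N) = N + 2*N**2 (p(N) = (N**2 + N**2) + N = 2*N**2 + N = N + 2*N**2)
p(170)/(-21847) = (170*(1 + 2*170))/(-21847) = (170*(1 + 340))*(-1/21847) = (170*341)*(-1/21847) = 57970*(-1/21847) = -57970/21847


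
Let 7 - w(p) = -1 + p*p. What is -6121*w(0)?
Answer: -48968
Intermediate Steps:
w(p) = 8 - p² (w(p) = 7 - (-1 + p*p) = 7 - (-1 + p²) = 7 + (1 - p²) = 8 - p²)
-6121*w(0) = -6121*(8 - 1*0²) = -6121*(8 - 1*0) = -6121*(8 + 0) = -6121*8 = -48968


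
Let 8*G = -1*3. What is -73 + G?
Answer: -587/8 ≈ -73.375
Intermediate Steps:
G = -3/8 (G = (-1*3)/8 = (1/8)*(-3) = -3/8 ≈ -0.37500)
-73 + G = -73 - 3/8 = -587/8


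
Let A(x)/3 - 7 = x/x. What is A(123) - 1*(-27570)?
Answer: 27594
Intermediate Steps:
A(x) = 24 (A(x) = 21 + 3*(x/x) = 21 + 3*1 = 21 + 3 = 24)
A(123) - 1*(-27570) = 24 - 1*(-27570) = 24 + 27570 = 27594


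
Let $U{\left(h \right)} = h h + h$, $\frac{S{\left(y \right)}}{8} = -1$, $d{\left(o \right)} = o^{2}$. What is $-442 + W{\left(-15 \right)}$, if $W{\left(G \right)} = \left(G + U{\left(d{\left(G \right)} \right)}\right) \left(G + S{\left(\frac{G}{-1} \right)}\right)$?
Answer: $-1169647$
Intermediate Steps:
$S{\left(y \right)} = -8$ ($S{\left(y \right)} = 8 \left(-1\right) = -8$)
$U{\left(h \right)} = h + h^{2}$ ($U{\left(h \right)} = h^{2} + h = h + h^{2}$)
$W{\left(G \right)} = \left(-8 + G\right) \left(G + G^{2} \left(1 + G^{2}\right)\right)$ ($W{\left(G \right)} = \left(G + G^{2} \left(1 + G^{2}\right)\right) \left(G - 8\right) = \left(G + G^{2} \left(1 + G^{2}\right)\right) \left(-8 + G\right) = \left(-8 + G\right) \left(G + G^{2} \left(1 + G^{2}\right)\right)$)
$-442 + W{\left(-15 \right)} = -442 - 15 \left(-8 + \left(-15\right)^{2} + \left(-15\right)^{4} - 8 \left(-15\right)^{3} - -105\right) = -442 - 15 \left(-8 + 225 + 50625 - -27000 + 105\right) = -442 - 15 \left(-8 + 225 + 50625 + 27000 + 105\right) = -442 - 1169205 = -1169647$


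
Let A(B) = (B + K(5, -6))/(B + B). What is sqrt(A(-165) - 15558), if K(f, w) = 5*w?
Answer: 23*I*sqrt(14234)/22 ≈ 124.73*I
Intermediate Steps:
A(B) = (-30 + B)/(2*B) (A(B) = (B + 5*(-6))/(B + B) = (B - 30)/((2*B)) = (-30 + B)*(1/(2*B)) = (-30 + B)/(2*B))
sqrt(A(-165) - 15558) = sqrt((1/2)*(-30 - 165)/(-165) - 15558) = sqrt((1/2)*(-1/165)*(-195) - 15558) = sqrt(13/22 - 15558) = sqrt(-342263/22) = 23*I*sqrt(14234)/22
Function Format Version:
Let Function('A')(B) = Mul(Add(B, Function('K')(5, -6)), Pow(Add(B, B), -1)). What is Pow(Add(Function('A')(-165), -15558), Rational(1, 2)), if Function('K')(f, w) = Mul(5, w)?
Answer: Mul(Rational(23, 22), I, Pow(14234, Rational(1, 2))) ≈ Mul(124.73, I)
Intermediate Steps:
Function('A')(B) = Mul(Rational(1, 2), Pow(B, -1), Add(-30, B)) (Function('A')(B) = Mul(Add(B, Mul(5, -6)), Pow(Add(B, B), -1)) = Mul(Add(B, -30), Pow(Mul(2, B), -1)) = Mul(Add(-30, B), Mul(Rational(1, 2), Pow(B, -1))) = Mul(Rational(1, 2), Pow(B, -1), Add(-30, B)))
Pow(Add(Function('A')(-165), -15558), Rational(1, 2)) = Pow(Add(Mul(Rational(1, 2), Pow(-165, -1), Add(-30, -165)), -15558), Rational(1, 2)) = Pow(Add(Mul(Rational(1, 2), Rational(-1, 165), -195), -15558), Rational(1, 2)) = Pow(Add(Rational(13, 22), -15558), Rational(1, 2)) = Pow(Rational(-342263, 22), Rational(1, 2)) = Mul(Rational(23, 22), I, Pow(14234, Rational(1, 2)))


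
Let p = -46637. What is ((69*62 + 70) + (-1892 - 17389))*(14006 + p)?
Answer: 487278723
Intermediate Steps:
((69*62 + 70) + (-1892 - 17389))*(14006 + p) = ((69*62 + 70) + (-1892 - 17389))*(14006 - 46637) = ((4278 + 70) - 19281)*(-32631) = (4348 - 19281)*(-32631) = -14933*(-32631) = 487278723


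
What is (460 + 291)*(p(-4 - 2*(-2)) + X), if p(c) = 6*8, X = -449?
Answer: -301151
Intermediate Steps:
p(c) = 48
(460 + 291)*(p(-4 - 2*(-2)) + X) = (460 + 291)*(48 - 449) = 751*(-401) = -301151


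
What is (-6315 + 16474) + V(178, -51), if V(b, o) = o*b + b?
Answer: 1259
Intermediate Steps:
V(b, o) = b + b*o (V(b, o) = b*o + b = b + b*o)
(-6315 + 16474) + V(178, -51) = (-6315 + 16474) + 178*(1 - 51) = 10159 + 178*(-50) = 10159 - 8900 = 1259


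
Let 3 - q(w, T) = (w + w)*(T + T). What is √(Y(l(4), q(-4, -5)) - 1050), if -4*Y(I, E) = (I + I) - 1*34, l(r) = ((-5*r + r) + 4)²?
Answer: I*√4454/2 ≈ 33.369*I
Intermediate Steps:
q(w, T) = 3 - 4*T*w (q(w, T) = 3 - (w + w)*(T + T) = 3 - 2*w*2*T = 3 - 4*T*w)
l(r) = (4 - 4*r)² (l(r) = (-4*r + 4)² = (4 - 4*r)²)
Y(I, E) = 17/2 - I/2 (Y(I, E) = -((I + I) - 1*34)/4 = -(2*I - 34)/4 = -(-34 + 2*I)/4 = 17/2 - I/2)
√(Y(l(4), q(-4, -5)) - 1050) = √((17/2 - 8*(-1 + 4)²) - 1050) = √((17/2 - 8*3²) - 1050) = √((17/2 - 8*9) - 1050) = √((17/2 - ½*144) - 1050) = √((17/2 - 72) - 1050) = √(-127/2 - 1050) = √(-2227/2) = I*√4454/2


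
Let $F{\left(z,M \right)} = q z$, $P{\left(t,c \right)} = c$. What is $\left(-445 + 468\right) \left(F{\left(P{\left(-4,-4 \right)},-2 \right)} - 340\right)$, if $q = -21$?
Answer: $-5888$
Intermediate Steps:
$F{\left(z,M \right)} = - 21 z$
$\left(-445 + 468\right) \left(F{\left(P{\left(-4,-4 \right)},-2 \right)} - 340\right) = \left(-445 + 468\right) \left(\left(-21\right) \left(-4\right) - 340\right) = 23 \left(84 - 340\right) = 23 \left(-256\right) = -5888$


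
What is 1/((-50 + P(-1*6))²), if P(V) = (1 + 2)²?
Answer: 1/1681 ≈ 0.00059488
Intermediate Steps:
P(V) = 9 (P(V) = 3² = 9)
1/((-50 + P(-1*6))²) = 1/((-50 + 9)²) = 1/((-41)²) = 1/1681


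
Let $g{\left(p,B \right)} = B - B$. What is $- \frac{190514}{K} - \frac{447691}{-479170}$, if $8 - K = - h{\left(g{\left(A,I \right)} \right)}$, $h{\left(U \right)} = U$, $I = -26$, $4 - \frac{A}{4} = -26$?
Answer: $- \frac{22821252963}{958340} \approx -23813.0$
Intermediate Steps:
$A = 120$ ($A = 16 - -104 = 16 + 104 = 120$)
$g{\left(p,B \right)} = 0$
$K = 8$ ($K = 8 - \left(-1\right) 0 = 8 - 0 = 8 + 0 = 8$)
$- \frac{190514}{K} - \frac{447691}{-479170} = - \frac{190514}{8} - \frac{447691}{-479170} = \left(-190514\right) \frac{1}{8} - - \frac{447691}{479170} = - \frac{95257}{4} + \frac{447691}{479170} = - \frac{22821252963}{958340}$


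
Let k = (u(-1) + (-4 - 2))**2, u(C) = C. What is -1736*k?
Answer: -85064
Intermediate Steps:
k = 49 (k = (-1 + (-4 - 2))**2 = (-1 - 6)**2 = (-7)**2 = 49)
-1736*k = -1736*49 = -85064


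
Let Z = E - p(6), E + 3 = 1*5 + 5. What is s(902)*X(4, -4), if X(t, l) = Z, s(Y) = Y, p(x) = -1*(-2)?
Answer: 4510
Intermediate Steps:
p(x) = 2
E = 7 (E = -3 + (1*5 + 5) = -3 + (5 + 5) = -3 + 10 = 7)
Z = 5 (Z = 7 - 1*2 = 7 - 2 = 5)
X(t, l) = 5
s(902)*X(4, -4) = 902*5 = 4510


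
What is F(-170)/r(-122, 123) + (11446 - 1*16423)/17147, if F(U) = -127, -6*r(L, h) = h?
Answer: 4151281/703027 ≈ 5.9049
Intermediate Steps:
r(L, h) = -h/6
F(-170)/r(-122, 123) + (11446 - 1*16423)/17147 = -127/((-⅙*123)) + (11446 - 1*16423)/17147 = -127/(-41/2) + (11446 - 16423)*(1/17147) = -127*(-2/41) - 4977*1/17147 = 254/41 - 4977/17147 = 4151281/703027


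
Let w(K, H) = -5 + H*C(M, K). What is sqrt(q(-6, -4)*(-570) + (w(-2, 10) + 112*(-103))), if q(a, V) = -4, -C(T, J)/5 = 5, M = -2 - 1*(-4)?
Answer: I*sqrt(9511) ≈ 97.524*I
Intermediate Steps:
M = 2 (M = -2 + 4 = 2)
C(T, J) = -25 (C(T, J) = -5*5 = -25)
w(K, H) = -5 - 25*H (w(K, H) = -5 + H*(-25) = -5 - 25*H)
sqrt(q(-6, -4)*(-570) + (w(-2, 10) + 112*(-103))) = sqrt(-4*(-570) + ((-5 - 25*10) + 112*(-103))) = sqrt(2280 + ((-5 - 250) - 11536)) = sqrt(2280 + (-255 - 11536)) = sqrt(2280 - 11791) = sqrt(-9511) = I*sqrt(9511)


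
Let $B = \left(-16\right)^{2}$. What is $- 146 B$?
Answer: $-37376$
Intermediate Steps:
$B = 256$
$- 146 B = \left(-146\right) 256 = -37376$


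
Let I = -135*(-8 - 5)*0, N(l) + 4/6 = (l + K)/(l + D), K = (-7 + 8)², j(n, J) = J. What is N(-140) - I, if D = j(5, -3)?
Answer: 131/429 ≈ 0.30536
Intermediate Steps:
D = -3
K = 1 (K = 1² = 1)
N(l) = -⅔ + (1 + l)/(-3 + l) (N(l) = -⅔ + (l + 1)/(l - 3) = -⅔ + (1 + l)/(-3 + l))
I = 0 (I = -(-1755)*0 = -135*0 = 0)
N(-140) - I = (9 - 140)/(3*(-3 - 140)) - 1*0 = (⅓)*(-131)/(-143) + 0 = (⅓)*(-1/143)*(-131) + 0 = 131/429 + 0 = 131/429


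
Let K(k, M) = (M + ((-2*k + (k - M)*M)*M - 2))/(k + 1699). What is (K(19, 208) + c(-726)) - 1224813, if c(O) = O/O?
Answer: -1056205805/859 ≈ -1.2296e+6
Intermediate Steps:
c(O) = 1
K(k, M) = (-2 + M + M*(-2*k + M*(k - M)))/(1699 + k) (K(k, M) = (M + ((-2*k + M*(k - M))*M - 2))/(1699 + k) = (M + (M*(-2*k + M*(k - M)) - 2))/(1699 + k) = (M + (-2 + M*(-2*k + M*(k - M))))/(1699 + k) = (-2 + M + M*(-2*k + M*(k - M)))/(1699 + k))
(K(19, 208) + c(-726)) - 1224813 = ((-2 + 208 - 1*208³ + 19*208² - 2*208*19)/(1699 + 19) + 1) - 1224813 = ((-2 + 208 - 1*8998912 + 19*43264 - 7904)/1718 + 1) - 1224813 = ((-2 + 208 - 8998912 + 822016 - 7904)/1718 + 1) - 1224813 = ((1/1718)*(-8184594) + 1) - 1224813 = (-4092297/859 + 1) - 1224813 = -4091438/859 - 1224813 = -1056205805/859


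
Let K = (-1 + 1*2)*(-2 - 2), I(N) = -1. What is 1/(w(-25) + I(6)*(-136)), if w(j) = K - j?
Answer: 1/157 ≈ 0.0063694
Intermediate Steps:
K = -4 (K = (-1 + 2)*(-4) = 1*(-4) = -4)
w(j) = -4 - j
1/(w(-25) + I(6)*(-136)) = 1/((-4 - 1*(-25)) - 1*(-136)) = 1/((-4 + 25) + 136) = 1/(21 + 136) = 1/157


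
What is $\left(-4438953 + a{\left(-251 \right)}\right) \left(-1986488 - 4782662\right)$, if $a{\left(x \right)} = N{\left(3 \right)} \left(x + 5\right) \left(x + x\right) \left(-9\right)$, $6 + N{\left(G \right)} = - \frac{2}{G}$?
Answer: $-20108213608050$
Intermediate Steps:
$N{\left(G \right)} = -6 - \frac{2}{G}$
$a{\left(x \right)} = 120 x \left(5 + x\right)$ ($a{\left(x \right)} = \left(-6 - \frac{2}{3}\right) \left(x + 5\right) \left(x + x\right) \left(-9\right) = \left(-6 - \frac{2}{3}\right) \left(5 + x\right) 2 x \left(-9\right) = \left(-6 - \frac{2}{3}\right) 2 x \left(5 + x\right) \left(-9\right) = - \frac{20 \cdot 2 x \left(5 + x\right)}{3} \left(-9\right) = - \frac{40 x \left(5 + x\right)}{3} \left(-9\right) = 120 x \left(5 + x\right)$)
$\left(-4438953 + a{\left(-251 \right)}\right) \left(-1986488 - 4782662\right) = \left(-4438953 + 120 \left(-251\right) \left(5 - 251\right)\right) \left(-1986488 - 4782662\right) = \left(-4438953 + 120 \left(-251\right) \left(-246\right)\right) \left(-6769150\right) = \left(-4438953 + 7409520\right) \left(-6769150\right) = 2970567 \left(-6769150\right) = -20108213608050$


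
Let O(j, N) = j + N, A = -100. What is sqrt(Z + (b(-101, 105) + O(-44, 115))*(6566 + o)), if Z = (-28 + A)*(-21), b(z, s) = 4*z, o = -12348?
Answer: sqrt(1928094) ≈ 1388.6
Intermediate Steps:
O(j, N) = N + j
Z = 2688 (Z = (-28 - 100)*(-21) = -128*(-21) = 2688)
sqrt(Z + (b(-101, 105) + O(-44, 115))*(6566 + o)) = sqrt(2688 + (4*(-101) + (115 - 44))*(6566 - 12348)) = sqrt(2688 + (-404 + 71)*(-5782)) = sqrt(2688 - 333*(-5782)) = sqrt(2688 + 1925406) = sqrt(1928094)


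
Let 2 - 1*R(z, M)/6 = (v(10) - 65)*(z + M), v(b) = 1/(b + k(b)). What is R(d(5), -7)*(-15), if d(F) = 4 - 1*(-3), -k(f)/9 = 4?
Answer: -180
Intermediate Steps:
k(f) = -36 (k(f) = -9*4 = -36)
d(F) = 7 (d(F) = 4 + 3 = 7)
v(b) = 1/(-36 + b) (v(b) = 1/(b - 36) = 1/(-36 + b))
R(z, M) = 12 + 5073*M/13 + 5073*z/13 (R(z, M) = 12 - 6*(1/(-36 + 10) - 65)*(z + M) = 12 - 6*(1/(-26) - 65)*(M + z) = 12 - 6*(-1/26 - 65)*(M + z) = 12 - (-5073)*(M + z)/13 = 12 - 6*(-1691*M/26 - 1691*z/26) = 12 + (5073*M/13 + 5073*z/13) = 12 + 5073*M/13 + 5073*z/13)
R(d(5), -7)*(-15) = (12 + (5073/13)*(-7) + (5073/13)*7)*(-15) = (12 - 35511/13 + 35511/13)*(-15) = 12*(-15) = -180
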